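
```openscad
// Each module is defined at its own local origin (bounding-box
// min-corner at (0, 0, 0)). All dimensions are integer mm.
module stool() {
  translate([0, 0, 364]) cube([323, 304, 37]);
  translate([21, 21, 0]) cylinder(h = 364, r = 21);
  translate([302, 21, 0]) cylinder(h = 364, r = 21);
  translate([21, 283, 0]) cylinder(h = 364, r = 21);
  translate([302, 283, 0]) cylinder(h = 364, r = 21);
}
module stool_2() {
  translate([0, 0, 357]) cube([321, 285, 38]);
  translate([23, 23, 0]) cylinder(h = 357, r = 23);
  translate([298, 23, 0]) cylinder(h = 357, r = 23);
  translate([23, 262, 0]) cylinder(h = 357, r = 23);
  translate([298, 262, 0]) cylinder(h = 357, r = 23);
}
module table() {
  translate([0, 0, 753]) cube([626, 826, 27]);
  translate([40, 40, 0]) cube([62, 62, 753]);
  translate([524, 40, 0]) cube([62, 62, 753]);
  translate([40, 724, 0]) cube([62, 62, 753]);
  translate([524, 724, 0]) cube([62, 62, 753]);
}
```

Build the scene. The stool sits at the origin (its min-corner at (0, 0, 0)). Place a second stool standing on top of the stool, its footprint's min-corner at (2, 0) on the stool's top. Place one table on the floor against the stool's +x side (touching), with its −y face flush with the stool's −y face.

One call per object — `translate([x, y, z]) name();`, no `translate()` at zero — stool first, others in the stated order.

stool();
translate([2, 0, 401]) stool_2();
translate([323, 0, 0]) table();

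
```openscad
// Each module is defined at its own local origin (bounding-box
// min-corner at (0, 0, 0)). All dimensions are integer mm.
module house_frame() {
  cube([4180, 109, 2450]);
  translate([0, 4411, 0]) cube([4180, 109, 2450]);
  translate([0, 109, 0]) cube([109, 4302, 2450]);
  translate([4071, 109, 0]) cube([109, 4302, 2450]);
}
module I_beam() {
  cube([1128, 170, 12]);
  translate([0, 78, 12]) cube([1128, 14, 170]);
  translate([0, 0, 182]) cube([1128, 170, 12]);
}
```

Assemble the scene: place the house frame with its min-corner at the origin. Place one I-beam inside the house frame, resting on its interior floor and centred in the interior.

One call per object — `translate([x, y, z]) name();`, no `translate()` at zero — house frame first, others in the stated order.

house_frame();
translate([1526, 2175, 0]) I_beam();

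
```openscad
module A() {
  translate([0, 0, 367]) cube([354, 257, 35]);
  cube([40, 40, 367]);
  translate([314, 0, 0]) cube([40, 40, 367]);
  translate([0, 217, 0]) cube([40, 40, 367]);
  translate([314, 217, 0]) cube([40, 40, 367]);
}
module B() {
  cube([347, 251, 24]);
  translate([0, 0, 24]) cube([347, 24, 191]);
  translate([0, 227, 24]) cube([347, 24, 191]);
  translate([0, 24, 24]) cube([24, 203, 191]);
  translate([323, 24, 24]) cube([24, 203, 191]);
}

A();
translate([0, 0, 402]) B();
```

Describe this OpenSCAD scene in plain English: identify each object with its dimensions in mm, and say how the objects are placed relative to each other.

A is a four-legged stool. The seat is 354×257 mm, 35 mm thick, top at z = 402 mm. It stands on four square legs, each 40×40 mm in cross-section, from z = 0 to the seat underside, each flush with a corner of the seat.

B is an open storage box with external size 347×251×215 mm and wall thickness 24 mm (the base is also 24 mm thick). The base covers the whole footprint; the four walls stand on the base, with the y-facing walls full-width and the x-facing walls fitting between their inner faces.

The open box is on top of the stool.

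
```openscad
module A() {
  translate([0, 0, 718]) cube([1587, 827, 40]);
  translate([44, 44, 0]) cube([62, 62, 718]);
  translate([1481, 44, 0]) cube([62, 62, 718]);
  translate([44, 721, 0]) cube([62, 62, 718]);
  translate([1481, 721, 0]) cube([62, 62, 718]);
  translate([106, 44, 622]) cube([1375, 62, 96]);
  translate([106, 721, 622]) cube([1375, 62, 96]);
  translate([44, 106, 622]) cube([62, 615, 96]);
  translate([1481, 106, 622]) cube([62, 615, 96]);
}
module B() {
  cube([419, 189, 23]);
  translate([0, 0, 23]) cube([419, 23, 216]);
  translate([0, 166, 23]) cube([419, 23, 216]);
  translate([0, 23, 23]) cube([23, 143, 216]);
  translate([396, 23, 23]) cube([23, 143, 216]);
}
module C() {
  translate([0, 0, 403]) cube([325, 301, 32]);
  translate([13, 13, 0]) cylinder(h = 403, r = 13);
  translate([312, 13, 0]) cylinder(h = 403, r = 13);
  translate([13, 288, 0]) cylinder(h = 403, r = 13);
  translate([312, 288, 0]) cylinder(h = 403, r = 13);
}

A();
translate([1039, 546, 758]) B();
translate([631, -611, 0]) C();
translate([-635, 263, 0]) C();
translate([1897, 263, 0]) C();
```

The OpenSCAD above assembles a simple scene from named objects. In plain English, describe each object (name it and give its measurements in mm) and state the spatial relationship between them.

A is a rectangular dining table. The top is 1587×827×40 mm with its upper surface at z = 758 mm. It stands on four 62×62 mm square legs, each inset 44 mm from the nearest pair of top edges, running from the floor to the underside of the top. Four apron rails, 62 mm thick and 96 mm tall, run between adjacent legs with their top edges flush with the underside of the top and their outer faces flush with the legs' outer faces.

B is an open-topped rectangular box: outside dimensions 419×189×239 mm, with a uniform wall and base thickness of 23 mm. The base is a full 419×189 slab on the floor; four walls sit on top of the base. The front and back walls (the −y and +y sides) span the full width; the two side walls fit between them.

C is a four-legged stool. The seat is a 325×301×32 mm slab whose top surface is at z = 435 mm; four round legs, each 26 mm in diameter, run from the floor (z = 0) to the underside of the seat, each leg's axis is inset half a diameter from the nearest pair of seat edges (so the leg's bounding box is flush with the corner).

The open box is on top of the table. Three stools sit around the table at the −y, −x, +x sides.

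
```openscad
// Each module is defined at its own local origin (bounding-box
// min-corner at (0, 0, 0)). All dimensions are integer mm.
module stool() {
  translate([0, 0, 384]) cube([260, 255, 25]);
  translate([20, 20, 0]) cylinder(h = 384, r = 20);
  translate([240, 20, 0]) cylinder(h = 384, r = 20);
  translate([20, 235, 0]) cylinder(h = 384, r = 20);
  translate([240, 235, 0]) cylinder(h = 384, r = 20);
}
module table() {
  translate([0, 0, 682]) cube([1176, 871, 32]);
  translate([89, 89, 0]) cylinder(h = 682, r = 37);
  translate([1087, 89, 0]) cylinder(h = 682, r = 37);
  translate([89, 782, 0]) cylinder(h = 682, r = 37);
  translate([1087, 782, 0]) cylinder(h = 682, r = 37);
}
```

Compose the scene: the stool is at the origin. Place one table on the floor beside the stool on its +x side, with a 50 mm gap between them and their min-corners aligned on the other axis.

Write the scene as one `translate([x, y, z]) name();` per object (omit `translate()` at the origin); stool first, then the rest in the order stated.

stool();
translate([310, 0, 0]) table();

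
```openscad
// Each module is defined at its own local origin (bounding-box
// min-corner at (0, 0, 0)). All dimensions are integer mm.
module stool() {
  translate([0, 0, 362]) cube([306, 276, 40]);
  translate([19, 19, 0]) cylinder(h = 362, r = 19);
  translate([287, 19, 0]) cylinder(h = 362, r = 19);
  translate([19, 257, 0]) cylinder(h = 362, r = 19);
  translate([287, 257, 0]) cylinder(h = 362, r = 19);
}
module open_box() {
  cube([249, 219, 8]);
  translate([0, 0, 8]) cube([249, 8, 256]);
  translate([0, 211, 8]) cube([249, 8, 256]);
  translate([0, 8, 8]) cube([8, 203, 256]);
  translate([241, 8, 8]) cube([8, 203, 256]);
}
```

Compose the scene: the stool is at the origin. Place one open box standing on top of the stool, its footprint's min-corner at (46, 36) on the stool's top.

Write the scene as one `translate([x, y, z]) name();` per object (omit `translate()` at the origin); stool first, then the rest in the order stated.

stool();
translate([46, 36, 402]) open_box();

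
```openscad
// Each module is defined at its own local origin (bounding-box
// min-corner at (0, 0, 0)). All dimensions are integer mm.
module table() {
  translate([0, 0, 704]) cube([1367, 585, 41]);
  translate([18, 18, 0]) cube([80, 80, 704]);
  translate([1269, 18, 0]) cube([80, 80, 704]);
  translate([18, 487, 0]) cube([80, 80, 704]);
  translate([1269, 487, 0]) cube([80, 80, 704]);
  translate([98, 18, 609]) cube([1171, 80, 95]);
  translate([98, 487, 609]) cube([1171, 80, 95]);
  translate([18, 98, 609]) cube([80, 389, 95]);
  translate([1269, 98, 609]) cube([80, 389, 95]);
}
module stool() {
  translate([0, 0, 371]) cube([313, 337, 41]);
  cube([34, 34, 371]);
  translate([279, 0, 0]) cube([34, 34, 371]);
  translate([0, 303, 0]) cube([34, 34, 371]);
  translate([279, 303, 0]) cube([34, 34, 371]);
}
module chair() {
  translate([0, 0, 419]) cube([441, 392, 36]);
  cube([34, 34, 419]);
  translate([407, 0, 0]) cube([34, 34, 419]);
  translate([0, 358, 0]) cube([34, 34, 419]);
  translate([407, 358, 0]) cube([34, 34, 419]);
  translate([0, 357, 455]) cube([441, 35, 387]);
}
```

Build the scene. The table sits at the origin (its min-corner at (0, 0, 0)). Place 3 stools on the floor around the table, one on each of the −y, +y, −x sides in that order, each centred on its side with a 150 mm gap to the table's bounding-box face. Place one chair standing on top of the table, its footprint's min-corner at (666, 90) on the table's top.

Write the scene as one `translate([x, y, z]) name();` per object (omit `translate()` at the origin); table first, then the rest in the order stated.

table();
translate([527, -487, 0]) stool();
translate([527, 735, 0]) stool();
translate([-463, 124, 0]) stool();
translate([666, 90, 745]) chair();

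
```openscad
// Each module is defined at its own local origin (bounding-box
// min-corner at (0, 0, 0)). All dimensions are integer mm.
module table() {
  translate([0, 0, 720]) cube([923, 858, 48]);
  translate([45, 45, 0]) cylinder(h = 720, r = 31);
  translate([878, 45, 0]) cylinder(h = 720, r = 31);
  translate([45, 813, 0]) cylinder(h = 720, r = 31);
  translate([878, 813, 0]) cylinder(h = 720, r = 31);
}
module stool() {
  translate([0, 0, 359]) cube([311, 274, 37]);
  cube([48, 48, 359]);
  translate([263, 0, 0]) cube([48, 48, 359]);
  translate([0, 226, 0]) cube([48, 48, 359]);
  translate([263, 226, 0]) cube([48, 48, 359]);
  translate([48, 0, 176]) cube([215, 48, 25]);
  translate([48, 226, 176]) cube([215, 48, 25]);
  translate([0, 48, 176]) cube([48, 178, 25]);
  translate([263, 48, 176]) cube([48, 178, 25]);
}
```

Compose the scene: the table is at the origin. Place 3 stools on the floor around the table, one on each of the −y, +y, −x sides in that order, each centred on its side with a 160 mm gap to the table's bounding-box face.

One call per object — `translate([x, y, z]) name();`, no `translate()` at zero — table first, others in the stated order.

table();
translate([306, -434, 0]) stool();
translate([306, 1018, 0]) stool();
translate([-471, 292, 0]) stool();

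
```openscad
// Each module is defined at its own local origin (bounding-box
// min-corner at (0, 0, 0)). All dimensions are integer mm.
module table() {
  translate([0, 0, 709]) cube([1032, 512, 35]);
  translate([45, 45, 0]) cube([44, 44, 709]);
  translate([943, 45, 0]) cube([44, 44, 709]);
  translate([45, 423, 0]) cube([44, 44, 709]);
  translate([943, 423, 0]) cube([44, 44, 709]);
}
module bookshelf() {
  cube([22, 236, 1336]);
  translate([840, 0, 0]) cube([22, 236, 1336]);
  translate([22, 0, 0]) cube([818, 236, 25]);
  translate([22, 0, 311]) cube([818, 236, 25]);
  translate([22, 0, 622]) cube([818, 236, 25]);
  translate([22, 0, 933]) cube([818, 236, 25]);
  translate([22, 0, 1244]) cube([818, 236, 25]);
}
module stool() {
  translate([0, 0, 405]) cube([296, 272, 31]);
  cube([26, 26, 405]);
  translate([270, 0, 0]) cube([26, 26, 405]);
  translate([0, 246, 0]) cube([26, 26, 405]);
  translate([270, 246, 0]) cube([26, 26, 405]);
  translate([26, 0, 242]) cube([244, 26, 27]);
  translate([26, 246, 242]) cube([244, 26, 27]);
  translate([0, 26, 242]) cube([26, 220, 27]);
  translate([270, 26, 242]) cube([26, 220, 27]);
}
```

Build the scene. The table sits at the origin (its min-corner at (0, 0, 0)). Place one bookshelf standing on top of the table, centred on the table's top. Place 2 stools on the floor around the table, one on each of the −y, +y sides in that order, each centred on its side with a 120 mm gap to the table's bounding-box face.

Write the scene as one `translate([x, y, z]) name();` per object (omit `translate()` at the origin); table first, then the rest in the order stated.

table();
translate([85, 138, 744]) bookshelf();
translate([368, -392, 0]) stool();
translate([368, 632, 0]) stool();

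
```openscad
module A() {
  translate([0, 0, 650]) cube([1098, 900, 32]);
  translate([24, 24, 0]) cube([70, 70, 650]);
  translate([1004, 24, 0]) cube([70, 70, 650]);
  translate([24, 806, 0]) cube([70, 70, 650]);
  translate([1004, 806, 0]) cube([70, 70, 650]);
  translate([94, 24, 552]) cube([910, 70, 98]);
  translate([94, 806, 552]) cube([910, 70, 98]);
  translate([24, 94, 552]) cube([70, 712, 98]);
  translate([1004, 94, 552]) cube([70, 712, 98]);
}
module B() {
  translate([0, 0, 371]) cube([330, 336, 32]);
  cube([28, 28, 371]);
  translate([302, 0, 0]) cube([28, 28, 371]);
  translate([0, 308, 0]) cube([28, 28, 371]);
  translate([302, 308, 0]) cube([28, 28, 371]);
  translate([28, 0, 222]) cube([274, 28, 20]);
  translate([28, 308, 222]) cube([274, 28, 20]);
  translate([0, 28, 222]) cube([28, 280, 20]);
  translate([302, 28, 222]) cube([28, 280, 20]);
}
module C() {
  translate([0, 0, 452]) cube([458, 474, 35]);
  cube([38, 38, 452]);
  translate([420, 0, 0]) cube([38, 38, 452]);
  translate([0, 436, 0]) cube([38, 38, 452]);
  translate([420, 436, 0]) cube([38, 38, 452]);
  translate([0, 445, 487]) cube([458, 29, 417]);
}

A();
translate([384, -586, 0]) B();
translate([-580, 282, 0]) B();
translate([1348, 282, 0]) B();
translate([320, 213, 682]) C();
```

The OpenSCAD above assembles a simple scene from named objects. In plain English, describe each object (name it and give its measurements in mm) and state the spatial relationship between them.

A is a table: top 1098 mm (x) × 900 mm (y), 32 mm thick, upper face at z = 682 mm, on four 70×70 mm square legs, each inset 24 mm from the nearest pair of top edges, running from z = 0 to the bottom of the top. Four apron rails, 70 mm thick and 98 mm tall, run between adjacent legs with their top edges flush with the underside of the top and their outer faces flush with the legs' outer faces.

B is a simple wooden stool: a rectangular seat 330 mm (x) by 336 mm (y), 32 mm thick, top face at z = 403 mm, on four square legs, each 28×28 mm in cross-section. The legs rest on z = 0, each flush with a corner of the seat. Four stretchers, 28 mm wide and 20 mm tall, connect adjacent legs with their undersides at z = 222 mm, each running between the inner faces of the legs it joins and aligned with the legs' outer faces on the other axis.

C is a chair: 458×474 mm seat, 35 mm thick, top at z = 487 mm, on four 38 mm square corner legs flush with the seat edges. A 29 mm thick backrest slab spans the full seat width, extending 417 mm above the seat top, its back face flush with the seat's +y edge.

Three stools sit around the table at the −y, −x, +x sides. The chair is on top of the table, centred.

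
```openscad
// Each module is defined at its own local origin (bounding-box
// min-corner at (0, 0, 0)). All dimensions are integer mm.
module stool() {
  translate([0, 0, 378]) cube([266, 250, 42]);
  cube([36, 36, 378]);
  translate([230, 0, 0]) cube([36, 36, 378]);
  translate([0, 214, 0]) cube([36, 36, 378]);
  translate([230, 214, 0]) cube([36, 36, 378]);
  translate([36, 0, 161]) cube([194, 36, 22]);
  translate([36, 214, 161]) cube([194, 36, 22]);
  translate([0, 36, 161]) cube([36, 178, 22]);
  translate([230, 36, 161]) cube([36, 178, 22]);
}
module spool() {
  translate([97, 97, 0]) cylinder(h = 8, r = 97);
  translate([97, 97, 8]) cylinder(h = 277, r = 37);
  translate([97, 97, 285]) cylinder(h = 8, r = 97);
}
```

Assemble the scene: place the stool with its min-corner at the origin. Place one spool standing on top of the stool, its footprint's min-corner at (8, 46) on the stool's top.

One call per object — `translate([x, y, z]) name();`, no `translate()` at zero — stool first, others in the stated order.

stool();
translate([8, 46, 420]) spool();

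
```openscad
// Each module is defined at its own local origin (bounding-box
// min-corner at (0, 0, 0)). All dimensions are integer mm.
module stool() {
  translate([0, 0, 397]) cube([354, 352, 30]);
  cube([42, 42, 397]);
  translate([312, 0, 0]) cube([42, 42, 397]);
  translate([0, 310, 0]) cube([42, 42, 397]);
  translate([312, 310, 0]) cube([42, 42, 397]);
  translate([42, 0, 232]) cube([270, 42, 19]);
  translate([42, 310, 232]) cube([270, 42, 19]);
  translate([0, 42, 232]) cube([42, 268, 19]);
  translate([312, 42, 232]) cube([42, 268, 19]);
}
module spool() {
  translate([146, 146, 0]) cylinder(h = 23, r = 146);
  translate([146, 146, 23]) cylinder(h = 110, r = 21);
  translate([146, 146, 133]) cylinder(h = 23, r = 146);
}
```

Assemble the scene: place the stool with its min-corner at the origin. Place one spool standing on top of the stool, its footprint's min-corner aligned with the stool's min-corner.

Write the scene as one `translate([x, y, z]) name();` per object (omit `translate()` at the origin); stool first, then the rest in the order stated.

stool();
translate([0, 0, 427]) spool();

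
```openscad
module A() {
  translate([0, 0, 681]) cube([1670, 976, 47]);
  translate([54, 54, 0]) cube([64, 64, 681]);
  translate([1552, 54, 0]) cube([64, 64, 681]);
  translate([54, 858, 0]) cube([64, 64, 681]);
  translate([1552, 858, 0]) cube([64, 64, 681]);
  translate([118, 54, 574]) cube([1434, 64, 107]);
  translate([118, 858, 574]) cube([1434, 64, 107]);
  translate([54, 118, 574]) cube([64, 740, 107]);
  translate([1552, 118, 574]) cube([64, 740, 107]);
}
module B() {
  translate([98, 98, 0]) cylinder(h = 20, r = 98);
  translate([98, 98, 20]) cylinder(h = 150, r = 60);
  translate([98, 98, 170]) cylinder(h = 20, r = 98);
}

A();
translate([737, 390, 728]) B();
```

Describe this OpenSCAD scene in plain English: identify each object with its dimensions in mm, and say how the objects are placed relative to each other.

A is a rectangular dining table. The top is 1670×976×47 mm with its upper surface at z = 728 mm. It stands on four 64×64 mm square legs, each inset 54 mm from the nearest pair of top edges, running from the floor to the underside of the top. Four apron rails, 64 mm thick and 107 mm tall, run between adjacent legs with their top edges flush with the underside of the top and their outer faces flush with the legs' outer faces.

B is a spool: two coaxial disc flanges of radius 98 mm and thickness 20 mm, joined by a core cylinder of radius 60 mm and height 150 mm. The lower flange rests on z = 0 and the three cylinders share a vertical axis.

The spool is on top of the table, centred.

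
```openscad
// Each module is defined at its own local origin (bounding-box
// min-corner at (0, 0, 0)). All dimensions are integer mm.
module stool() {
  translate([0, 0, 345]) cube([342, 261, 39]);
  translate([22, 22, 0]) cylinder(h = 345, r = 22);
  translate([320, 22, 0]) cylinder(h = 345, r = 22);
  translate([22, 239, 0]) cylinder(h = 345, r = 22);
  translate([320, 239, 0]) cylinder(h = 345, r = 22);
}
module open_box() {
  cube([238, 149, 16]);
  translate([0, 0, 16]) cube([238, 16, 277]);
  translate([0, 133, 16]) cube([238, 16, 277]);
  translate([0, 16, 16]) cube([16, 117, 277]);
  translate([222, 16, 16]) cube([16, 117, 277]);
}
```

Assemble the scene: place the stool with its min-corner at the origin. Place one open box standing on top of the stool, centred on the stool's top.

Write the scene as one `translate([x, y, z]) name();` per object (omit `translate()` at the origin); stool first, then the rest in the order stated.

stool();
translate([52, 56, 384]) open_box();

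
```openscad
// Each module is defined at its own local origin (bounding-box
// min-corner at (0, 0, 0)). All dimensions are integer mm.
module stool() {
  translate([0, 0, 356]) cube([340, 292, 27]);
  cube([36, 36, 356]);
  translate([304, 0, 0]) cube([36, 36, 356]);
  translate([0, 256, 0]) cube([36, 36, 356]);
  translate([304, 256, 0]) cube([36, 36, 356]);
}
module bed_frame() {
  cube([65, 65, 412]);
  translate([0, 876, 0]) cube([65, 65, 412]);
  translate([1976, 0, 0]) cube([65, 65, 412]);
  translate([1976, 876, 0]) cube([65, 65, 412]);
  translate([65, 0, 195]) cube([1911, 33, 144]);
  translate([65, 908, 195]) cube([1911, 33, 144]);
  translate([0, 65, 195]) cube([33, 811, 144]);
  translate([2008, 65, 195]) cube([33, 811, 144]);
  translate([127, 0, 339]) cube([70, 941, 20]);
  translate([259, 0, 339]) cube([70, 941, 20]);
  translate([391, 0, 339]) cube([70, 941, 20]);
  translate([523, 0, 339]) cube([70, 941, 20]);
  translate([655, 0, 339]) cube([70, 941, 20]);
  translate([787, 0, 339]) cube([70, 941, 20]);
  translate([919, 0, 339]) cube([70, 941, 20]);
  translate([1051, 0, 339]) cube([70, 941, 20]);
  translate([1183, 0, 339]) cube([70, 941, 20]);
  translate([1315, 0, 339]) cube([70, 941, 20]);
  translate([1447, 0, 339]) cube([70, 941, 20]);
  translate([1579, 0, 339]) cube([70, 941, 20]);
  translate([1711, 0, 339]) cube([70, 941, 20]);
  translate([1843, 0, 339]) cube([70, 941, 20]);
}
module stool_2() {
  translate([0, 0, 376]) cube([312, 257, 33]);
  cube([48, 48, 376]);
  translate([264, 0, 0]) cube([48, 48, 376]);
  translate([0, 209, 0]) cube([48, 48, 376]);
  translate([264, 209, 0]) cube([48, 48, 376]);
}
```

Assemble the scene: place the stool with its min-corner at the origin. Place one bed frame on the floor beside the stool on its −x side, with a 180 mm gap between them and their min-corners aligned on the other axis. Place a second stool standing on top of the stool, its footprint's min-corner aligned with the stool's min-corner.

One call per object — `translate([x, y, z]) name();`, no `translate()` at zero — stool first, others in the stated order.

stool();
translate([-2221, 0, 0]) bed_frame();
translate([0, 0, 383]) stool_2();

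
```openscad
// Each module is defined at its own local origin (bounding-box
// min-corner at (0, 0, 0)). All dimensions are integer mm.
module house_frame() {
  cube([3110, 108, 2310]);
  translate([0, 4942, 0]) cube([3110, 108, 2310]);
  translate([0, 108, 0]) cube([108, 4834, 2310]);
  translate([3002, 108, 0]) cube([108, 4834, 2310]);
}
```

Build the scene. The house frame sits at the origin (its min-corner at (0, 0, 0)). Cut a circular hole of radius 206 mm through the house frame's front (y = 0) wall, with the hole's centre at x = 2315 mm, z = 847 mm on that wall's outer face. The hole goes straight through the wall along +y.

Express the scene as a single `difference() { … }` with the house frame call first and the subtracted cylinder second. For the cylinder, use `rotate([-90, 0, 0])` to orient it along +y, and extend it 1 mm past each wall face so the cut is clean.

difference() {
  house_frame();
  translate([2315, -1, 847]) rotate([-90, 0, 0]) cylinder(h = 110, r = 206);
}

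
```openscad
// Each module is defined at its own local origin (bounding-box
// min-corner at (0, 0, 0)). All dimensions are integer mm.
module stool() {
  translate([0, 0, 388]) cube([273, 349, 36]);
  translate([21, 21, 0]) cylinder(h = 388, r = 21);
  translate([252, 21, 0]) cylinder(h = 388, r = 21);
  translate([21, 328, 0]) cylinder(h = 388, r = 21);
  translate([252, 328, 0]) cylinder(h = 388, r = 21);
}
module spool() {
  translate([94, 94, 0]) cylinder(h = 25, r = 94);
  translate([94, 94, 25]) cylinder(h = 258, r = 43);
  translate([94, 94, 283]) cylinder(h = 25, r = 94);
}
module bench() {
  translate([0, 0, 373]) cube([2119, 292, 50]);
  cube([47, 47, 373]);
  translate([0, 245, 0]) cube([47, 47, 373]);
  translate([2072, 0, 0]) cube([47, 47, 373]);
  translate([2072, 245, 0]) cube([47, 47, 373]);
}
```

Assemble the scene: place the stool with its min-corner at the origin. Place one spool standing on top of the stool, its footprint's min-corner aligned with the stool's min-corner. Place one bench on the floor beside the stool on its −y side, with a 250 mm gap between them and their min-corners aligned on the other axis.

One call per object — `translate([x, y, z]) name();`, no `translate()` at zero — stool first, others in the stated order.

stool();
translate([0, 0, 424]) spool();
translate([0, -542, 0]) bench();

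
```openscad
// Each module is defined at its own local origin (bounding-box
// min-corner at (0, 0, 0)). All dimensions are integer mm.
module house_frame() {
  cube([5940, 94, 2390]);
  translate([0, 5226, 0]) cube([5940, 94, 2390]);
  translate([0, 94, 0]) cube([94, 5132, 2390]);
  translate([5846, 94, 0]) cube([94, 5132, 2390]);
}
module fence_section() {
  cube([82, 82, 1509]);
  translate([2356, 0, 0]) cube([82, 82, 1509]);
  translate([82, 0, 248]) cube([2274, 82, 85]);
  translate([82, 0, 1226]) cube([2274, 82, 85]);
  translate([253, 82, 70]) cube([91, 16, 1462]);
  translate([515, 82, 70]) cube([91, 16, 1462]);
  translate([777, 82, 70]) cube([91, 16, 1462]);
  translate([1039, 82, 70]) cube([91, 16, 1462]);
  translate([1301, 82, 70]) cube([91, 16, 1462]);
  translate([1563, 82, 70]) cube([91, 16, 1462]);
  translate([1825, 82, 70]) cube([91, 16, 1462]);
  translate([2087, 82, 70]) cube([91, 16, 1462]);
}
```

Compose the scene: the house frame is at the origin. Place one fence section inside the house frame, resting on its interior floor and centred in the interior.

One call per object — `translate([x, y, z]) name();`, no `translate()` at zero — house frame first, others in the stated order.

house_frame();
translate([1751, 2611, 0]) fence_section();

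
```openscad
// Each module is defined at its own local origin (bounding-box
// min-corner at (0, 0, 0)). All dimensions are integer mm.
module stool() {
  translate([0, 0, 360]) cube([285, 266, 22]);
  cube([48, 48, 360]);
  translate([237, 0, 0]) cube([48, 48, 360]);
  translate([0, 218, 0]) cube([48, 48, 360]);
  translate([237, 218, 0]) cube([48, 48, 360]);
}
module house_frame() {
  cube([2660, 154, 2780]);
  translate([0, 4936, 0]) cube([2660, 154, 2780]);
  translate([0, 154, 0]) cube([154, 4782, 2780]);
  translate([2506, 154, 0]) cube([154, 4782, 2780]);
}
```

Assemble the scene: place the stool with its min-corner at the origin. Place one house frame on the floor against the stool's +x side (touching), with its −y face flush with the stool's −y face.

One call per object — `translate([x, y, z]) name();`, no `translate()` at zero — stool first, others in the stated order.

stool();
translate([285, 0, 0]) house_frame();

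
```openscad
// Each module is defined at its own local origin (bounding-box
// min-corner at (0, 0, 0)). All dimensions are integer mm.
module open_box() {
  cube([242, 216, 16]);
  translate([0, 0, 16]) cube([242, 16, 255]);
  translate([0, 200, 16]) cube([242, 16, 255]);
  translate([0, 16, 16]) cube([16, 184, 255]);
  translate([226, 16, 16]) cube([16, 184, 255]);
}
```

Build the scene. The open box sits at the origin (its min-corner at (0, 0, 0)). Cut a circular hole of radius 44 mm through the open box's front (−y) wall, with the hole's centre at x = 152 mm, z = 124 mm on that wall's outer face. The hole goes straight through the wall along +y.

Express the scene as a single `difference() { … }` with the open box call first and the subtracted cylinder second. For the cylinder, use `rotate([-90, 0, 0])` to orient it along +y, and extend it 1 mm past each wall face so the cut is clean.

difference() {
  open_box();
  translate([152, -1, 124]) rotate([-90, 0, 0]) cylinder(h = 18, r = 44);
}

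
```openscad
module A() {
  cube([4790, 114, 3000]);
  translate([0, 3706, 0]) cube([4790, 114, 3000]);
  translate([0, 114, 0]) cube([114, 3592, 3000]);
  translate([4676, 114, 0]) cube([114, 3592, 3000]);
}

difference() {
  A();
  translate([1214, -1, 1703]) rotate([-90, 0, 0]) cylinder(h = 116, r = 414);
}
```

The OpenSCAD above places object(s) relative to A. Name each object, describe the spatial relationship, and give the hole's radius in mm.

A is a house frame. The house frame has a circular hole through its front wall. The hole's radius is 414 mm.

The subtracted cylinder has r = 414 mm.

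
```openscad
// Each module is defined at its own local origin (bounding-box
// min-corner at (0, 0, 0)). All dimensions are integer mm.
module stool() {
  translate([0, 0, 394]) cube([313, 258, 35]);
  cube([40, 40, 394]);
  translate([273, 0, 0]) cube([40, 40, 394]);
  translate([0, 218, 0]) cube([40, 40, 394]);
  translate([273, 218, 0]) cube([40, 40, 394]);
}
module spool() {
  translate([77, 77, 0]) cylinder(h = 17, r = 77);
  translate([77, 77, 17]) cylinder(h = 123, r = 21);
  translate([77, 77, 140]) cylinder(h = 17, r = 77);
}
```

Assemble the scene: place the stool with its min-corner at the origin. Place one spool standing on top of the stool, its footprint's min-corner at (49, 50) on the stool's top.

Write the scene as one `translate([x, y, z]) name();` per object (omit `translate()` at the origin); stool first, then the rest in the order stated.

stool();
translate([49, 50, 429]) spool();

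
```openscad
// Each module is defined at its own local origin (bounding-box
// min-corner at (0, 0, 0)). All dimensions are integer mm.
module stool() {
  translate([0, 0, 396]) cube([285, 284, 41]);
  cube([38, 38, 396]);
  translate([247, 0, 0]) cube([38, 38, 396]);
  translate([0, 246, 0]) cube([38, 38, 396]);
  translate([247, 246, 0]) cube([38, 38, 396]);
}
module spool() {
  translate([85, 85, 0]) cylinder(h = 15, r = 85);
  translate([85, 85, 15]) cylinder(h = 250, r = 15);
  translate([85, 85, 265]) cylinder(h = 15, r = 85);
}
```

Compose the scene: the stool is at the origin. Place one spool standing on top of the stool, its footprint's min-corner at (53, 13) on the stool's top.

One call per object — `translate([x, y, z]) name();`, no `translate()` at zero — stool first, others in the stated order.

stool();
translate([53, 13, 437]) spool();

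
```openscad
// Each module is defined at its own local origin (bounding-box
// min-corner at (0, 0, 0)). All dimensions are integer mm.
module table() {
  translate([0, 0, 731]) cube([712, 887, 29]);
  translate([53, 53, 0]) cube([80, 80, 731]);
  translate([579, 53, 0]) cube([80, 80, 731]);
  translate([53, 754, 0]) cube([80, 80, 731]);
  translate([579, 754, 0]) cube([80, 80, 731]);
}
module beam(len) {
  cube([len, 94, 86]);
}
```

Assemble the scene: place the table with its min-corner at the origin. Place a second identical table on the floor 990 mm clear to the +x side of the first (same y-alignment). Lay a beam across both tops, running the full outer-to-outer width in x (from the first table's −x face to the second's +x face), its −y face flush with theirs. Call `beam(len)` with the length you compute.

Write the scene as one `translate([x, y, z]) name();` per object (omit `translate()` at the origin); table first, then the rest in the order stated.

table();
translate([1702, 0, 0]) table();
translate([0, 0, 760]) beam(2414);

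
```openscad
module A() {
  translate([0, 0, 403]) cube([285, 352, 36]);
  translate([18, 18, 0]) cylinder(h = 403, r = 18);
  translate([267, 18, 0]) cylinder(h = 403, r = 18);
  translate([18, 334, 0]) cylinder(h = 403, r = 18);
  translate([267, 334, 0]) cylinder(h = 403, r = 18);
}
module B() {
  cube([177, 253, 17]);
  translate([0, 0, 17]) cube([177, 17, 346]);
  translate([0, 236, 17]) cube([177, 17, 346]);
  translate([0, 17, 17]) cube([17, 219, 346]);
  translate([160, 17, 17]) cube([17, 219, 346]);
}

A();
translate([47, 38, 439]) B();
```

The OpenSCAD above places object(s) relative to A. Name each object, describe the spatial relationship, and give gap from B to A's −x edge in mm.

The open box's min-x is at 47; the stool's min-x is 0; gap = 47 mm.

A is a stool. B is an open box. The open box is on top of the stool. The gap from the open box to the stool's −x edge is 47 mm.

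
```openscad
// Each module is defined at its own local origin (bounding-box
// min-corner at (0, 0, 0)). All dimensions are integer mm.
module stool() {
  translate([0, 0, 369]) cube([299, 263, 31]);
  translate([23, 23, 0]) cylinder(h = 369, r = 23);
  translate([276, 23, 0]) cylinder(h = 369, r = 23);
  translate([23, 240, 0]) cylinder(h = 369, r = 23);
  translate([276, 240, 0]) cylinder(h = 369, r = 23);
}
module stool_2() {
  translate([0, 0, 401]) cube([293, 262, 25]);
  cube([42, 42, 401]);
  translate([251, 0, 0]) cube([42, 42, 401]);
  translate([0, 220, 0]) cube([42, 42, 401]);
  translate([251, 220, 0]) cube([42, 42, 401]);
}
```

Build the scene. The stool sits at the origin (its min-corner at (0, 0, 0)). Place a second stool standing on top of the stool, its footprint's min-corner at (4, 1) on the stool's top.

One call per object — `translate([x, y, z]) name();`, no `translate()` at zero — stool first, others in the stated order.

stool();
translate([4, 1, 400]) stool_2();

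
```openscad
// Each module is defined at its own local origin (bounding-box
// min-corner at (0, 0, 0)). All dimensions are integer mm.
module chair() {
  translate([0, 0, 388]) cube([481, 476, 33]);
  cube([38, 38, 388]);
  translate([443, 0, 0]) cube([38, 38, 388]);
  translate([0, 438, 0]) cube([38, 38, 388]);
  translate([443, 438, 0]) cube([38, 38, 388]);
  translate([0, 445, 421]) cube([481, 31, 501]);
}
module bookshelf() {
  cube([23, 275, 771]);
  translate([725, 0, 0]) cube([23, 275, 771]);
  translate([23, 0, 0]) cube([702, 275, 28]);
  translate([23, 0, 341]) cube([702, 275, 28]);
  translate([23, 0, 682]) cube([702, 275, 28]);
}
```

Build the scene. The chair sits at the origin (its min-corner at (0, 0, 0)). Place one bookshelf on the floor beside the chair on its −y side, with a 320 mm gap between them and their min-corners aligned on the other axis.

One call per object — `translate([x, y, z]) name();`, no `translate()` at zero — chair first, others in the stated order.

chair();
translate([0, -595, 0]) bookshelf();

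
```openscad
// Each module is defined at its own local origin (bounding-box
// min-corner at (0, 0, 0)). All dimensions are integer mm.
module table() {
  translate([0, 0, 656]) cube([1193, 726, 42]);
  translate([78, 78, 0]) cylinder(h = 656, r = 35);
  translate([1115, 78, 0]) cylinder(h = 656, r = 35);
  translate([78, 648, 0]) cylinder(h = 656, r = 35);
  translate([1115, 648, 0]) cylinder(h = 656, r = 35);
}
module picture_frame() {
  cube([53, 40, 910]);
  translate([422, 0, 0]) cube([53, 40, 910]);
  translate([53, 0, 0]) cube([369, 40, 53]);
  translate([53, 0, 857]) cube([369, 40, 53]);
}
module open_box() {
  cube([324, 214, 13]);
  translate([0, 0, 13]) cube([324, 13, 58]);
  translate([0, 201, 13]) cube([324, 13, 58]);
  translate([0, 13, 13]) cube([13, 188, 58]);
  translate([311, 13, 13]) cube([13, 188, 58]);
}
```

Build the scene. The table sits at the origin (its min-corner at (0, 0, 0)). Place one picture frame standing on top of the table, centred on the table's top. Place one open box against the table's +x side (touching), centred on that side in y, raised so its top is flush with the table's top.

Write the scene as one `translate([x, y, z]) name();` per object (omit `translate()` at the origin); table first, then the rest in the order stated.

table();
translate([359, 343, 698]) picture_frame();
translate([1193, 256, 627]) open_box();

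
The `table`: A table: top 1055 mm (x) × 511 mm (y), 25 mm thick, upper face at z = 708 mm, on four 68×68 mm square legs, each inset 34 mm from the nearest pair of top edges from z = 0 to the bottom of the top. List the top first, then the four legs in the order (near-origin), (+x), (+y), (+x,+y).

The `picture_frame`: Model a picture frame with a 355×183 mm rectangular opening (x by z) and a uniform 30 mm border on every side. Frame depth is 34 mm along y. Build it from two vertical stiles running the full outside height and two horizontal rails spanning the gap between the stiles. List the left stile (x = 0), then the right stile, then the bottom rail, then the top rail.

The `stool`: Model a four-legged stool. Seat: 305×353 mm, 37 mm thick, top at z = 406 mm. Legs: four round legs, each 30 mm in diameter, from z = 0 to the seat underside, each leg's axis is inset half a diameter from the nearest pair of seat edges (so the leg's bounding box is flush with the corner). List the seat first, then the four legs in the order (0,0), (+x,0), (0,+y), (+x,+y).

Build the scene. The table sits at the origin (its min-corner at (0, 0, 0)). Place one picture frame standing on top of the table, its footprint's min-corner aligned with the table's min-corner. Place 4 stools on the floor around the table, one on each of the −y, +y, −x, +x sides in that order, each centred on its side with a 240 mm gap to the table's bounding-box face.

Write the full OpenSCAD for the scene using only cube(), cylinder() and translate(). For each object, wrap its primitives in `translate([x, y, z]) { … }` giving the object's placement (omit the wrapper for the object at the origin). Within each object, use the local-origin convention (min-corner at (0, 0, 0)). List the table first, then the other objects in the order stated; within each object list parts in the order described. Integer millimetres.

translate([0, 0, 683]) cube([1055, 511, 25]);
translate([34, 34, 0]) cube([68, 68, 683]);
translate([953, 34, 0]) cube([68, 68, 683]);
translate([34, 409, 0]) cube([68, 68, 683]);
translate([953, 409, 0]) cube([68, 68, 683]);
translate([0, 0, 708]) {
  cube([30, 34, 243]);
  translate([385, 0, 0]) cube([30, 34, 243]);
  translate([30, 0, 0]) cube([355, 34, 30]);
  translate([30, 0, 213]) cube([355, 34, 30]);
}
translate([375, -593, 0]) {
  translate([0, 0, 369]) cube([305, 353, 37]);
  translate([15, 15, 0]) cylinder(h = 369, r = 15);
  translate([290, 15, 0]) cylinder(h = 369, r = 15);
  translate([15, 338, 0]) cylinder(h = 369, r = 15);
  translate([290, 338, 0]) cylinder(h = 369, r = 15);
}
translate([375, 751, 0]) {
  translate([0, 0, 369]) cube([305, 353, 37]);
  translate([15, 15, 0]) cylinder(h = 369, r = 15);
  translate([290, 15, 0]) cylinder(h = 369, r = 15);
  translate([15, 338, 0]) cylinder(h = 369, r = 15);
  translate([290, 338, 0]) cylinder(h = 369, r = 15);
}
translate([-545, 79, 0]) {
  translate([0, 0, 369]) cube([305, 353, 37]);
  translate([15, 15, 0]) cylinder(h = 369, r = 15);
  translate([290, 15, 0]) cylinder(h = 369, r = 15);
  translate([15, 338, 0]) cylinder(h = 369, r = 15);
  translate([290, 338, 0]) cylinder(h = 369, r = 15);
}
translate([1295, 79, 0]) {
  translate([0, 0, 369]) cube([305, 353, 37]);
  translate([15, 15, 0]) cylinder(h = 369, r = 15);
  translate([290, 15, 0]) cylinder(h = 369, r = 15);
  translate([15, 338, 0]) cylinder(h = 369, r = 15);
  translate([290, 338, 0]) cylinder(h = 369, r = 15);
}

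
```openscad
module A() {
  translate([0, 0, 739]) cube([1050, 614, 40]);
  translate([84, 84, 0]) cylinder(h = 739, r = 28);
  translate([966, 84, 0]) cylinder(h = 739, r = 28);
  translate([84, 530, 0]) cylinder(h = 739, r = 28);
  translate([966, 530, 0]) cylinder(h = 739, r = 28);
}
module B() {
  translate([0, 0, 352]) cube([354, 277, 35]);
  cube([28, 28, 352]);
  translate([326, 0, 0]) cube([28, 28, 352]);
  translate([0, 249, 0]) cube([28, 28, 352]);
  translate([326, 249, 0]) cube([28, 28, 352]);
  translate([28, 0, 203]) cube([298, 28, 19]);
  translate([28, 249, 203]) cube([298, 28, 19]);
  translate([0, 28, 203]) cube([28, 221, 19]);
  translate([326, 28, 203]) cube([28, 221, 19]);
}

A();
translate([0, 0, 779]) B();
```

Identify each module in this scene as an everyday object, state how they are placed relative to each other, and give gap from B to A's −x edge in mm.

The stool's min-x is at 0; the table's min-x is 0; gap = 0 mm.

A is a table. B is a stool. The stool is on top of the table. The gap from the stool to the table's −x edge is 0 mm.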